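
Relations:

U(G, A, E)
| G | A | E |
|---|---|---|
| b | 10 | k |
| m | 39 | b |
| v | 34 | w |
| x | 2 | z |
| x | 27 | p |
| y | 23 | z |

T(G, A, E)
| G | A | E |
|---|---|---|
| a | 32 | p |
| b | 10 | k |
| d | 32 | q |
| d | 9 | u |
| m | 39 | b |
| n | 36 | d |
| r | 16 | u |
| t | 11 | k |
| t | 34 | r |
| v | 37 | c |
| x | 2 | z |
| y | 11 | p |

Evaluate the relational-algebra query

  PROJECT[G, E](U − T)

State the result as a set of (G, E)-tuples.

Taking the difference: {(v, 34, w), (x, 27, p), (y, 23, z)}
π[G, E]: project onto (G, E) → {(v, w), (x, p), (y, z)}

{(v, w), (x, p), (y, z)}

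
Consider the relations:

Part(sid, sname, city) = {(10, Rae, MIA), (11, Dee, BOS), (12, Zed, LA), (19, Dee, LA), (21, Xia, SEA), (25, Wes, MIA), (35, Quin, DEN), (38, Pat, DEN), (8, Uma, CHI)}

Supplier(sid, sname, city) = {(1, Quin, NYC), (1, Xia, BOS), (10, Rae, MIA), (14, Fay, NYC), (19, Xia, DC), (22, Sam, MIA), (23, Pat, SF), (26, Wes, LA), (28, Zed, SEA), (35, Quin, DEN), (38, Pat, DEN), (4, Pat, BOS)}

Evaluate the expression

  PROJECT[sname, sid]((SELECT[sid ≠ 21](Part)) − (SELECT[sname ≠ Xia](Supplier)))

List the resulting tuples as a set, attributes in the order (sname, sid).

Selection sid ≠ 21: {(10, Rae, MIA), (11, Dee, BOS), (12, Zed, LA), (19, Dee, LA), (25, Wes, MIA), (35, Quin, DEN), (38, Pat, DEN), (8, Uma, CHI)}
Selection sname ≠ Xia: {(1, Quin, NYC), (10, Rae, MIA), (14, Fay, NYC), (22, Sam, MIA), (23, Pat, SF), (26, Wes, LA), (28, Zed, SEA), (35, Quin, DEN), (38, Pat, DEN), (4, Pat, BOS)}
Set difference of the two operands is {(11, Dee, BOS), (12, Zed, LA), (19, Dee, LA), (25, Wes, MIA), (8, Uma, CHI)}.
Projecting to sname, sid: {(Dee, 11), (Dee, 19), (Uma, 8), (Wes, 25), (Zed, 12)}

{(Dee, 11), (Dee, 19), (Uma, 8), (Wes, 25), (Zed, 12)}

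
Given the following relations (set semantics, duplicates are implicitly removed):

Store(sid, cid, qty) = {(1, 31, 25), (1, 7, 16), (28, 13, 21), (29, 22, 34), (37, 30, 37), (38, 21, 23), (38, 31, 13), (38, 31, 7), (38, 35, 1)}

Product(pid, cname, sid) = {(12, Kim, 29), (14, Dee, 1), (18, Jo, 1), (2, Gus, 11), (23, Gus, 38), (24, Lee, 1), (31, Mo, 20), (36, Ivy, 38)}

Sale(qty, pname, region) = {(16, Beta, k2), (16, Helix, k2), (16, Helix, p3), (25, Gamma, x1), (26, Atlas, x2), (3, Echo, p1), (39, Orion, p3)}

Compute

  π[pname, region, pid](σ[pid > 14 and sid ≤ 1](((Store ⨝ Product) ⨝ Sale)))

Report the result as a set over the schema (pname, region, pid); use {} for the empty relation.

{(Beta, k2, 18), (Beta, k2, 24), (Gamma, x1, 18), (Gamma, x1, 24), (Helix, k2, 18), (Helix, k2, 24), (Helix, p3, 18), (Helix, p3, 24)}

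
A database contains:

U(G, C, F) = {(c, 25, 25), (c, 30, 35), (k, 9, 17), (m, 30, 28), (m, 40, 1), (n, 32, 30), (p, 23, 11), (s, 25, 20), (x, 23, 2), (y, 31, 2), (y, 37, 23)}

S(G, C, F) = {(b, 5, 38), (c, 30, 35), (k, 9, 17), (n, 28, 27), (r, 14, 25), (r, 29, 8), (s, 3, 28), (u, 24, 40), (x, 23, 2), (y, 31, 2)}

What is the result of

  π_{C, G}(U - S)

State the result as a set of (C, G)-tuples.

Difference: {(c, 25, 25), (c, 30, 35), (k, 9, 17), (m, 30, 28), (m, 40, 1), (n, 32, 30), (p, 23, 11), (s, 25, 20), (x, 23, 2), (y, 31, 2), (y, 37, 23)} with {(b, 5, 38), (c, 30, 35), (k, 9, 17), (n, 28, 27), (r, 14, 25), (r, 29, 8), (s, 3, 28), (u, 24, 40), (x, 23, 2), (y, 31, 2)} → {(c, 25, 25), (m, 30, 28), (m, 40, 1), (n, 32, 30), (p, 23, 11), (s, 25, 20), (y, 37, 23)}
π[C, G]: project onto (C, G) → {(23, p), (25, c), (25, s), (30, m), (32, n), (37, y), (40, m)}

{(23, p), (25, c), (25, s), (30, m), (32, n), (37, y), (40, m)}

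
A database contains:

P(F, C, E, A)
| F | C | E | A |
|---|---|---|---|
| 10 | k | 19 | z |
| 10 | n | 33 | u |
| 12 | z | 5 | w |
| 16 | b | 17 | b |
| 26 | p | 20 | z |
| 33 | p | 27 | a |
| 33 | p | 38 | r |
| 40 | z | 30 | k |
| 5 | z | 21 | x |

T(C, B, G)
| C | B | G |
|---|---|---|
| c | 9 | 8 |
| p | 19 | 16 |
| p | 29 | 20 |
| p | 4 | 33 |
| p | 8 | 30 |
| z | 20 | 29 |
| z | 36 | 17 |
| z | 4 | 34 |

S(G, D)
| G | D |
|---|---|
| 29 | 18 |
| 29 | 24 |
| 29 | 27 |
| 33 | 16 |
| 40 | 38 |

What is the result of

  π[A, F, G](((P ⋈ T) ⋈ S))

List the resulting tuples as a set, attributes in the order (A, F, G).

{(a, 33, 33), (k, 40, 29), (r, 33, 33), (w, 12, 29), (x, 5, 29), (z, 26, 33)}

P ⋈ T (natural join on C): {(12, z, 5, w, 20, 29), (12, z, 5, w, 36, 17), (12, z, 5, w, 4, 34), (26, p, 20, z, 19, 16), (26, p, 20, z, 29, 20), (26, p, 20, z, 4, 33), (26, p, 20, z, 8, 30), (33, p, 27, a, 19, 16), (33, p, 27, a, 29, 20), (33, p, 27, a, 4, 33), (33, p, 27, a, 8, 30), (33, p, 38, r, 19, 16), (33, p, 38, r, 29, 20), (33, p, 38, r, 4, 33), (33, p, 38, r, 8, 30), (40, z, 30, k, 20, 29), (40, z, 30, k, 36, 17), (40, z, 30, k, 4, 34), (5, z, 21, x, 20, 29), (5, z, 21, x, 36, 17), (5, z, 21, x, 4, 34)}
(P ⋈ T) ⋈ S (natural join on G): {(12, z, 5, w, 20, 29, 18), (12, z, 5, w, 20, 29, 24), (12, z, 5, w, 20, 29, 27), (26, p, 20, z, 4, 33, 16), (33, p, 27, a, 4, 33, 16), (33, p, 38, r, 4, 33, 16), (40, z, 30, k, 20, 29, 18), (40, z, 30, k, 20, 29, 24), (40, z, 30, k, 20, 29, 27), (5, z, 21, x, 20, 29, 18), (5, z, 21, x, 20, 29, 24), (5, z, 21, x, 20, 29, 27)}
Projecting to A, F, G (6 duplicate(s) eliminated): {(a, 33, 33), (k, 40, 29), (r, 33, 33), (w, 12, 29), (x, 5, 29), (z, 26, 33)}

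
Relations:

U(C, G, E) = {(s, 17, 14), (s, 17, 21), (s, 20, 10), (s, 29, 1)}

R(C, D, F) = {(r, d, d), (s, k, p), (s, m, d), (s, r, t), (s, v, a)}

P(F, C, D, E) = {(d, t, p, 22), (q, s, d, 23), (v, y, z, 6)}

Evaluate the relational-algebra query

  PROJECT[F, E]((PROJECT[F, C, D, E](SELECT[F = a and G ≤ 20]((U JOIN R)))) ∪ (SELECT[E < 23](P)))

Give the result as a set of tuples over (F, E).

Natural join on C: {(s, 17, 14, k, p), (s, 17, 14, m, d), (s, 17, 14, r, t), (s, 17, 14, v, a), (s, 17, 21, k, p), (s, 17, 21, m, d), (s, 17, 21, r, t), (s, 17, 21, v, a), (s, 20, 10, k, p), (s, 20, 10, m, d), (s, 20, 10, r, t), (s, 20, 10, v, a), (s, 29, 1, k, p), (s, 29, 1, m, d), (s, 29, 1, r, t), (s, 29, 1, v, a)}
Selection F = a and G ≤ 20: {(s, 17, 14, v, a), (s, 17, 21, v, a), (s, 20, 10, v, a)}
π_{F, C, D, E} gives {(a, s, v, 10), (a, s, v, 14), (a, s, v, 21)}.
Selection E < 23: {(d, t, p, 22), (v, y, z, 6)}
Set union of the two operands is {(a, s, v, 10), (a, s, v, 14), (a, s, v, 21), (d, t, p, 22), (v, y, z, 6)}.
π_{F, E} gives {(a, 10), (a, 14), (a, 21), (d, 22), (v, 6)}.

{(a, 10), (a, 14), (a, 21), (d, 22), (v, 6)}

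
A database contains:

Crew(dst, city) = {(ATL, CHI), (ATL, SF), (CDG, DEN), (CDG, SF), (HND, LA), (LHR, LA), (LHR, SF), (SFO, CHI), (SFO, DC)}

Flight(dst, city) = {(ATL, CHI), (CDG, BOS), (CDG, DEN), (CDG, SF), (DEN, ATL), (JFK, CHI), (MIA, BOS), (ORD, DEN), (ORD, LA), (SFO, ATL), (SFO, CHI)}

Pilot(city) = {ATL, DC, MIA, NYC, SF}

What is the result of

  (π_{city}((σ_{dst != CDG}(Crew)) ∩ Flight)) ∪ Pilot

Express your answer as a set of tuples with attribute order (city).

{ATL, CHI, DC, MIA, NYC, SF}

Apply σ_{dst != CDG}; surviving tuples: {(ATL, CHI), (ATL, SF), (HND, LA), (LHR, LA), (LHR, SF), (SFO, CHI), (SFO, DC)}
Intersection: {(ATL, CHI), (ATL, SF), (HND, LA), (LHR, LA), (LHR, SF), (SFO, CHI), (SFO, DC)} with {(ATL, CHI), (CDG, BOS), (CDG, DEN), (CDG, SF), (DEN, ATL), (JFK, CHI), (MIA, BOS), (ORD, DEN), (ORD, LA), (SFO, ATL), (SFO, CHI)} → {(ATL, CHI), (SFO, CHI)}
Projecting to city (1 duplicate(s) eliminated): {CHI}
Union: {CHI} with {ATL, DC, MIA, NYC, SF} → {ATL, CHI, DC, MIA, NYC, SF}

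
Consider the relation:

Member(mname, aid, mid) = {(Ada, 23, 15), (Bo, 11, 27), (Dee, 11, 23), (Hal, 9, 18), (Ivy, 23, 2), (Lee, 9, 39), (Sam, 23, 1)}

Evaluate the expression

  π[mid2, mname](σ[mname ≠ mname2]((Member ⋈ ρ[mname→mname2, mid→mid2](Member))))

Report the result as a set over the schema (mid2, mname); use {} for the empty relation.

{(1, Ada), (1, Ivy), (15, Ivy), (15, Sam), (18, Lee), (2, Ada), (2, Sam), (23, Bo), (27, Dee), (39, Hal)}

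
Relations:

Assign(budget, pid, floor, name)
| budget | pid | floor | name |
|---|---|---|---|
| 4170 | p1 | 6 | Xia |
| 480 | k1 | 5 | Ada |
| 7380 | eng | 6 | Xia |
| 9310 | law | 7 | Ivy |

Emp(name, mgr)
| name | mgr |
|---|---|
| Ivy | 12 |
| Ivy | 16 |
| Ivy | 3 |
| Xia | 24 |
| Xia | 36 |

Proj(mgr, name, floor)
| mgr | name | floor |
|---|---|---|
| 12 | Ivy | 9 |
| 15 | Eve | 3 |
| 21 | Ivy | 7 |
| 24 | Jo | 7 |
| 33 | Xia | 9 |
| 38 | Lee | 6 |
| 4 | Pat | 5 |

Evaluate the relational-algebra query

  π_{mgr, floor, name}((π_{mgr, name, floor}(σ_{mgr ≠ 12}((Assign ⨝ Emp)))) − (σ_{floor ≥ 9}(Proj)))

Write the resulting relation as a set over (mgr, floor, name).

{(16, 7, Ivy), (24, 6, Xia), (3, 7, Ivy), (36, 6, Xia)}

Joining Assign and Emp on name yields {(4170, p1, 6, Xia, 24), (4170, p1, 6, Xia, 36), (7380, eng, 6, Xia, 24), (7380, eng, 6, Xia, 36), (9310, law, 7, Ivy, 12), (9310, law, 7, Ivy, 16), (9310, law, 7, Ivy, 3)}.
Selection mgr ≠ 12: {(4170, p1, 6, Xia, 24), (4170, p1, 6, Xia, 36), (7380, eng, 6, Xia, 24), (7380, eng, 6, Xia, 36), (9310, law, 7, Ivy, 16), (9310, law, 7, Ivy, 3)}
Projecting to mgr, name, floor (2 duplicate(s) eliminated): {(16, Ivy, 7), (24, Xia, 6), (3, Ivy, 7), (36, Xia, 6)}
Selection floor ≥ 9: {(12, Ivy, 9), (33, Xia, 9)}
Difference: {(16, Ivy, 7), (24, Xia, 6), (3, Ivy, 7), (36, Xia, 6)} with {(12, Ivy, 9), (33, Xia, 9)} → {(16, Ivy, 7), (24, Xia, 6), (3, Ivy, 7), (36, Xia, 6)}
Projecting to mgr, floor, name: {(16, 7, Ivy), (24, 6, Xia), (3, 7, Ivy), (36, 6, Xia)}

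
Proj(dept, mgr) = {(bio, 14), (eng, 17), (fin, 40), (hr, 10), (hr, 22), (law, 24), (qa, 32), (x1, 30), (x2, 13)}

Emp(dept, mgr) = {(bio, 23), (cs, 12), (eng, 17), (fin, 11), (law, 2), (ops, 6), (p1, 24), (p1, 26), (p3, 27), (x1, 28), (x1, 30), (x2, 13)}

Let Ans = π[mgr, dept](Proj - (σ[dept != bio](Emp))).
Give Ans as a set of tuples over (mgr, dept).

{(10, hr), (14, bio), (22, hr), (24, law), (32, qa), (40, fin)}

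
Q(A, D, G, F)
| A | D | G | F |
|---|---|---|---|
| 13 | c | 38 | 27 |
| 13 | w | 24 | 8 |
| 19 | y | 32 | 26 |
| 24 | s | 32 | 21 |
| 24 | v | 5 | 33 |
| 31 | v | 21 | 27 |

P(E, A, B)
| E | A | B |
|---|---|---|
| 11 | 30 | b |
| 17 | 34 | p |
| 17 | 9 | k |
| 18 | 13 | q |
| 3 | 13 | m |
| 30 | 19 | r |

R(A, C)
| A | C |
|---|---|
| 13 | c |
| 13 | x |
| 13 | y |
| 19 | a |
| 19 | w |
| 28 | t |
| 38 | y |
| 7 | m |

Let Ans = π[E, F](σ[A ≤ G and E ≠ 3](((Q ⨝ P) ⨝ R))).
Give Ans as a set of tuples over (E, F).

Joining Q and P on A yields {(13, c, 38, 27, 18, q), (13, c, 38, 27, 3, m), (13, w, 24, 8, 18, q), (13, w, 24, 8, 3, m), (19, y, 32, 26, 30, r)}.
Joining (Q ⨝ P) and R on A yields {(13, c, 38, 27, 18, q, c), (13, c, 38, 27, 18, q, x), (13, c, 38, 27, 18, q, y), (13, c, 38, 27, 3, m, c), (13, c, 38, 27, 3, m, x), (13, c, 38, 27, 3, m, y), (13, w, 24, 8, 18, q, c), (13, w, 24, 8, 18, q, x), (13, w, 24, 8, 18, q, y), (13, w, 24, 8, 3, m, c), (13, w, 24, 8, 3, m, x), (13, w, 24, 8, 3, m, y), (19, y, 32, 26, 30, r, a), (19, y, 32, 26, 30, r, w)}.
Apply σ_{A ≤ G and E ≠ 3}; surviving tuples: {(13, c, 38, 27, 18, q, c), (13, c, 38, 27, 18, q, x), (13, c, 38, 27, 18, q, y), (13, w, 24, 8, 18, q, c), (13, w, 24, 8, 18, q, x), (13, w, 24, 8, 18, q, y), (19, y, 32, 26, 30, r, a), (19, y, 32, 26, 30, r, w)}
π[E, F]: project onto (E, F) (5 duplicate(s) eliminated) → {(18, 27), (18, 8), (30, 26)}

{(18, 27), (18, 8), (30, 26)}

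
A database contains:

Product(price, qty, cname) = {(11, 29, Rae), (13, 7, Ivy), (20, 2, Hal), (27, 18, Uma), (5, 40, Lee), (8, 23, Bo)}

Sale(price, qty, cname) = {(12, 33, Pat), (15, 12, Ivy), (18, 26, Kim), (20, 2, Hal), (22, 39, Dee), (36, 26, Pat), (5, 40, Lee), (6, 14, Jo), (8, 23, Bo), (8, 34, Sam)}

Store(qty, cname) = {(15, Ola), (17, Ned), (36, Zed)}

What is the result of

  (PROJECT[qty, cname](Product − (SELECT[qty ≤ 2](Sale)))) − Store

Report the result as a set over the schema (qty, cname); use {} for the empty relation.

Selection qty ≤ 2: {(20, 2, Hal)}
Set difference of the two operands is {(11, 29, Rae), (13, 7, Ivy), (27, 18, Uma), (5, 40, Lee), (8, 23, Bo)}.
Keep only column(s) qty, cname: {(18, Uma), (23, Bo), (29, Rae), (40, Lee), (7, Ivy)}
Set difference of the two operands is {(18, Uma), (23, Bo), (29, Rae), (40, Lee), (7, Ivy)}.

{(18, Uma), (23, Bo), (29, Rae), (40, Lee), (7, Ivy)}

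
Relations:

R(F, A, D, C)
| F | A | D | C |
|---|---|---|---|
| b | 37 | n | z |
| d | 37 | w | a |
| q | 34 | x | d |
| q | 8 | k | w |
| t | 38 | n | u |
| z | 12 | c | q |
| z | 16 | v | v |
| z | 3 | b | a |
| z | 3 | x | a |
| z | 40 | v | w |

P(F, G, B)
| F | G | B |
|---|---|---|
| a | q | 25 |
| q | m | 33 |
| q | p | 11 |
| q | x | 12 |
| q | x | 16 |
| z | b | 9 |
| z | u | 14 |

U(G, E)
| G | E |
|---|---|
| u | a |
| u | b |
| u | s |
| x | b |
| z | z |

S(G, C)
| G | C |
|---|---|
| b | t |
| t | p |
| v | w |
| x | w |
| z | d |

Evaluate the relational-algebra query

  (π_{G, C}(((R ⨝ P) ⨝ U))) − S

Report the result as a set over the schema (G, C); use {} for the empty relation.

{(u, a), (u, q), (u, v), (u, w), (x, d)}

Natural join on F: {(q, 34, x, d, m, 33), (q, 34, x, d, p, 11), (q, 34, x, d, x, 12), (q, 34, x, d, x, 16), (q, 8, k, w, m, 33), (q, 8, k, w, p, 11), (q, 8, k, w, x, 12), (q, 8, k, w, x, 16), (z, 12, c, q, b, 9), (z, 12, c, q, u, 14), (z, 16, v, v, b, 9), (z, 16, v, v, u, 14), (z, 3, b, a, b, 9), (z, 3, b, a, u, 14), (z, 3, x, a, b, 9), (z, 3, x, a, u, 14), (z, 40, v, w, b, 9), (z, 40, v, w, u, 14)}
Natural join on G: {(q, 34, x, d, x, 12, b), (q, 34, x, d, x, 16, b), (q, 8, k, w, x, 12, b), (q, 8, k, w, x, 16, b), (z, 12, c, q, u, 14, a), (z, 12, c, q, u, 14, b), (z, 12, c, q, u, 14, s), (z, 16, v, v, u, 14, a), (z, 16, v, v, u, 14, b), (z, 16, v, v, u, 14, s), (z, 3, b, a, u, 14, a), (z, 3, b, a, u, 14, b), (z, 3, b, a, u, 14, s), (z, 3, x, a, u, 14, a), (z, 3, x, a, u, 14, b), (z, 3, x, a, u, 14, s), (z, 40, v, w, u, 14, a), (z, 40, v, w, u, 14, b), (z, 40, v, w, u, 14, s)}
Projecting to G, C (13 duplicate(s) eliminated): {(u, a), (u, q), (u, v), (u, w), (x, d), (x, w)}
Difference: {(u, a), (u, q), (u, v), (u, w), (x, d), (x, w)} with {(b, t), (t, p), (v, w), (x, w), (z, d)} → {(u, a), (u, q), (u, v), (u, w), (x, d)}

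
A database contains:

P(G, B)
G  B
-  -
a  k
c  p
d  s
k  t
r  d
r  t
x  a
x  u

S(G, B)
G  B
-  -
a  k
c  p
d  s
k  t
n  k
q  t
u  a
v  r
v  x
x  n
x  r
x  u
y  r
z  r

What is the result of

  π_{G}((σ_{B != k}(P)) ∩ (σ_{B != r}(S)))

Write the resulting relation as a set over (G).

{c, d, k, x}

σ[B != k]: keep tuples satisfying B != k → {(c, p), (d, s), (k, t), (r, d), (r, t), (x, a), (x, u)}
σ[B != r]: keep tuples satisfying B != r → {(a, k), (c, p), (d, s), (k, t), (n, k), (q, t), (u, a), (v, x), (x, n), (x, u)}
Set intersection of the two operands is {(c, p), (d, s), (k, t), (x, u)}.
Keep only column(s) G: {c, d, k, x}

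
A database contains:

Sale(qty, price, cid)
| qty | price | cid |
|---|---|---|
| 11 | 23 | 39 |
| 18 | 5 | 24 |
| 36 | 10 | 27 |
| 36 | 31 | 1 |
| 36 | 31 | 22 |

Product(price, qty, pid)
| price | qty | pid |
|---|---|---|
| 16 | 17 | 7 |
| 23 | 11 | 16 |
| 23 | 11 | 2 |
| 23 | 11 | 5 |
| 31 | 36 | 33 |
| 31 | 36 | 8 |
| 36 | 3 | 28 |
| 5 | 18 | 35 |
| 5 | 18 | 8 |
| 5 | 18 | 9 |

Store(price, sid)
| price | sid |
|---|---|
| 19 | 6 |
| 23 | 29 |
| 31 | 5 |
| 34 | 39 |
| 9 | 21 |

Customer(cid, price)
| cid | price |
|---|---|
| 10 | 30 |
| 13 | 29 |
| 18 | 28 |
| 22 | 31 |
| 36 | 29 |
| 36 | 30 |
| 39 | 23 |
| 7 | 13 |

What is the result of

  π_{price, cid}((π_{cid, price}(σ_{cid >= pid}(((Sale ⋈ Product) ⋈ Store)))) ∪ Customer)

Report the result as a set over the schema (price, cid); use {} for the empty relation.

Sale ⋈ Product (natural join on qty, price): {(11, 23, 39, 16), (11, 23, 39, 2), (11, 23, 39, 5), (18, 5, 24, 35), (18, 5, 24, 8), (18, 5, 24, 9), (36, 31, 1, 33), (36, 31, 1, 8), (36, 31, 22, 33), (36, 31, 22, 8)}
(Sale ⋈ Product) ⋈ Store (natural join on price): {(11, 23, 39, 16, 29), (11, 23, 39, 2, 29), (11, 23, 39, 5, 29), (36, 31, 1, 33, 5), (36, 31, 1, 8, 5), (36, 31, 22, 33, 5), (36, 31, 22, 8, 5)}
Filtering on cid >= pid leaves {(11, 23, 39, 16, 29), (11, 23, 39, 2, 29), (11, 23, 39, 5, 29), (36, 31, 22, 8, 5)}.
Projecting to cid, price (2 duplicate(s) eliminated): {(22, 31), (39, 23)}
Union: {(22, 31), (39, 23)} with {(10, 30), (13, 29), (18, 28), (22, 31), (36, 29), (36, 30), (39, 23), (7, 13)} → {(10, 30), (13, 29), (18, 28), (22, 31), (36, 29), (36, 30), (39, 23), (7, 13)}
Projecting to price, cid: {(13, 7), (23, 39), (28, 18), (29, 13), (29, 36), (30, 10), (30, 36), (31, 22)}

{(13, 7), (23, 39), (28, 18), (29, 13), (29, 36), (30, 10), (30, 36), (31, 22)}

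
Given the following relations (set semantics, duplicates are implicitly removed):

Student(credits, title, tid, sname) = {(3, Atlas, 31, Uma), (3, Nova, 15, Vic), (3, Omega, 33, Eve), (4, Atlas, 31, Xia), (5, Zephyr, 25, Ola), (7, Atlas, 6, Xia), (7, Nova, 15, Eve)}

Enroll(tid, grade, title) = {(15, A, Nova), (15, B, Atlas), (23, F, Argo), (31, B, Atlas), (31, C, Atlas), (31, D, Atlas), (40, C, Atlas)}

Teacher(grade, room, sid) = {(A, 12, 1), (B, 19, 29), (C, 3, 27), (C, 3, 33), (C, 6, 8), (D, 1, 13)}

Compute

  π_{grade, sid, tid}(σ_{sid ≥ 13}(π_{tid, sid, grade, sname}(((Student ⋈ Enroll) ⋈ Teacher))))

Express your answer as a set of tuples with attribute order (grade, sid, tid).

{(B, 29, 31), (C, 27, 31), (C, 33, 31), (D, 13, 31)}

Joining Student and Enroll on title, tid yields {(3, Atlas, 31, Uma, B), (3, Atlas, 31, Uma, C), (3, Atlas, 31, Uma, D), (3, Nova, 15, Vic, A), (4, Atlas, 31, Xia, B), (4, Atlas, 31, Xia, C), (4, Atlas, 31, Xia, D), (7, Nova, 15, Eve, A)}.
Joining (Student ⋈ Enroll) and Teacher on grade yields {(3, Atlas, 31, Uma, B, 19, 29), (3, Atlas, 31, Uma, C, 3, 27), (3, Atlas, 31, Uma, C, 3, 33), (3, Atlas, 31, Uma, C, 6, 8), (3, Atlas, 31, Uma, D, 1, 13), (3, Nova, 15, Vic, A, 12, 1), (4, Atlas, 31, Xia, B, 19, 29), (4, Atlas, 31, Xia, C, 3, 27), (4, Atlas, 31, Xia, C, 3, 33), (4, Atlas, 31, Xia, C, 6, 8), (4, Atlas, 31, Xia, D, 1, 13), (7, Nova, 15, Eve, A, 12, 1)}.
Keep only column(s) tid, sid, grade, sname: {(15, 1, A, Eve), (15, 1, A, Vic), (31, 13, D, Uma), (31, 13, D, Xia), (31, 27, C, Uma), (31, 27, C, Xia), (31, 29, B, Uma), (31, 29, B, Xia), (31, 33, C, Uma), (31, 33, C, Xia), (31, 8, C, Uma), (31, 8, C, Xia)}
σ[sid ≥ 13]: keep tuples satisfying sid ≥ 13 → {(31, 13, D, Uma), (31, 13, D, Xia), (31, 27, C, Uma), (31, 27, C, Xia), (31, 29, B, Uma), (31, 29, B, Xia), (31, 33, C, Uma), (31, 33, C, Xia)}
Keep only column(s) grade, sid, tid (4 duplicate(s) eliminated): {(B, 29, 31), (C, 27, 31), (C, 33, 31), (D, 13, 31)}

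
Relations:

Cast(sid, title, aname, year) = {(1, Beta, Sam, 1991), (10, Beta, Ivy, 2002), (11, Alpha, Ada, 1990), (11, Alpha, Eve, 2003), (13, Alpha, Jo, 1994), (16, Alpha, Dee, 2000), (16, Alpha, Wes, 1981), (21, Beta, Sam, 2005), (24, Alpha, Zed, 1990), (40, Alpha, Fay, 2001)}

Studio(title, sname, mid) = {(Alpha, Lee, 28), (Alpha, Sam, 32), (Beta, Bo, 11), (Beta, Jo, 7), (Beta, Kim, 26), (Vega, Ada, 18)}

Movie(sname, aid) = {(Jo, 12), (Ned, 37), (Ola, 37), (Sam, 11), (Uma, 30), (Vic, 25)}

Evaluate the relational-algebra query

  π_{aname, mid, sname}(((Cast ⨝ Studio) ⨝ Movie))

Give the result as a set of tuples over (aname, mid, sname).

{(Ada, 32, Sam), (Dee, 32, Sam), (Eve, 32, Sam), (Fay, 32, Sam), (Ivy, 7, Jo), (Jo, 32, Sam), (Sam, 7, Jo), (Wes, 32, Sam), (Zed, 32, Sam)}

Natural join on title: {(1, Beta, Sam, 1991, Bo, 11), (1, Beta, Sam, 1991, Jo, 7), (1, Beta, Sam, 1991, Kim, 26), (10, Beta, Ivy, 2002, Bo, 11), (10, Beta, Ivy, 2002, Jo, 7), (10, Beta, Ivy, 2002, Kim, 26), (11, Alpha, Ada, 1990, Lee, 28), (11, Alpha, Ada, 1990, Sam, 32), (11, Alpha, Eve, 2003, Lee, 28), (11, Alpha, Eve, 2003, Sam, 32), (13, Alpha, Jo, 1994, Lee, 28), (13, Alpha, Jo, 1994, Sam, 32), (16, Alpha, Dee, 2000, Lee, 28), (16, Alpha, Dee, 2000, Sam, 32), (16, Alpha, Wes, 1981, Lee, 28), (16, Alpha, Wes, 1981, Sam, 32), (21, Beta, Sam, 2005, Bo, 11), (21, Beta, Sam, 2005, Jo, 7), (21, Beta, Sam, 2005, Kim, 26), (24, Alpha, Zed, 1990, Lee, 28), (24, Alpha, Zed, 1990, Sam, 32), (40, Alpha, Fay, 2001, Lee, 28), (40, Alpha, Fay, 2001, Sam, 32)}
Natural join on sname: {(1, Beta, Sam, 1991, Jo, 7, 12), (10, Beta, Ivy, 2002, Jo, 7, 12), (11, Alpha, Ada, 1990, Sam, 32, 11), (11, Alpha, Eve, 2003, Sam, 32, 11), (13, Alpha, Jo, 1994, Sam, 32, 11), (16, Alpha, Dee, 2000, Sam, 32, 11), (16, Alpha, Wes, 1981, Sam, 32, 11), (21, Beta, Sam, 2005, Jo, 7, 12), (24, Alpha, Zed, 1990, Sam, 32, 11), (40, Alpha, Fay, 2001, Sam, 32, 11)}
Projecting to aname, mid, sname (1 duplicate(s) eliminated): {(Ada, 32, Sam), (Dee, 32, Sam), (Eve, 32, Sam), (Fay, 32, Sam), (Ivy, 7, Jo), (Jo, 32, Sam), (Sam, 7, Jo), (Wes, 32, Sam), (Zed, 32, Sam)}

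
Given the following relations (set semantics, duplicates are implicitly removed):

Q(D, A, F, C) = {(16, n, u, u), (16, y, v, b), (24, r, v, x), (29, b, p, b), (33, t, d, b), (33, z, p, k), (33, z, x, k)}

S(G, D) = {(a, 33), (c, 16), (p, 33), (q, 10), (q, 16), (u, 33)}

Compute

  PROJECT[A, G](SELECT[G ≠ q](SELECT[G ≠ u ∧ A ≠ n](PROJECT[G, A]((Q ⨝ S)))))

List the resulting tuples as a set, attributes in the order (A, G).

{(t, a), (t, p), (y, c), (z, a), (z, p)}

Q ⋈ S (natural join on D): {(16, n, u, u, c), (16, n, u, u, q), (16, y, v, b, c), (16, y, v, b, q), (33, t, d, b, a), (33, t, d, b, p), (33, t, d, b, u), (33, z, p, k, a), (33, z, p, k, p), (33, z, p, k, u), (33, z, x, k, a), (33, z, x, k, p), (33, z, x, k, u)}
Keep only column(s) G, A (3 duplicate(s) eliminated): {(a, t), (a, z), (c, n), (c, y), (p, t), (p, z), (q, n), (q, y), (u, t), (u, z)}
Apply σ_{G ≠ u ∧ A ≠ n}; surviving tuples: {(a, t), (a, z), (c, y), (p, t), (p, z), (q, y)}
Apply σ_{G ≠ q}; surviving tuples: {(a, t), (a, z), (c, y), (p, t), (p, z)}
Keep only column(s) A, G: {(t, a), (t, p), (y, c), (z, a), (z, p)}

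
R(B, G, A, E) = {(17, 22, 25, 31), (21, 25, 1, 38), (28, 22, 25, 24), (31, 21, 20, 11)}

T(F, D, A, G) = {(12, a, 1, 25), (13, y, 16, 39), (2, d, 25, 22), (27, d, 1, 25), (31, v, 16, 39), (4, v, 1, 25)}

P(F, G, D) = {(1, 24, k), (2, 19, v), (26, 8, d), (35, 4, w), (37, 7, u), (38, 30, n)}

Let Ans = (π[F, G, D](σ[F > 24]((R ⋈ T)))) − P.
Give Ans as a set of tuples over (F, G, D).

Joining R and T on G, A yields {(17, 22, 25, 31, 2, d), (21, 25, 1, 38, 12, a), (21, 25, 1, 38, 27, d), (21, 25, 1, 38, 4, v), (28, 22, 25, 24, 2, d)}.
Apply σ_{F > 24}; surviving tuples: {(21, 25, 1, 38, 27, d)}
Keep only column(s) F, G, D: {(27, 25, d)}
Taking the difference: {(27, 25, d)}

{(27, 25, d)}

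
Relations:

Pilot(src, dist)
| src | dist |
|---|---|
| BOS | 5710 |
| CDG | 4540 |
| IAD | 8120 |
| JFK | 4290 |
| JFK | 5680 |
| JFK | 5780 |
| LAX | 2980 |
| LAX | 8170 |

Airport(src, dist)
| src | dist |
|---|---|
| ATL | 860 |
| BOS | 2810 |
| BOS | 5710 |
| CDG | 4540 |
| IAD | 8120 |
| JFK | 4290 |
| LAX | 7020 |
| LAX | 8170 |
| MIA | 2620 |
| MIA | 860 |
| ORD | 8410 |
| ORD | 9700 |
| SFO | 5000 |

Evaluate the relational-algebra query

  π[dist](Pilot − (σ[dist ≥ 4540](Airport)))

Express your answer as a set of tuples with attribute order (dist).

Filtering on dist ≥ 4540 leaves {(BOS, 5710), (CDG, 4540), (IAD, 8120), (LAX, 7020), (LAX, 8170), (ORD, 8410), (ORD, 9700), (SFO, 5000)}.
Difference: {(BOS, 5710), (CDG, 4540), (IAD, 8120), (JFK, 4290), (JFK, 5680), (JFK, 5780), (LAX, 2980), (LAX, 8170)} with {(BOS, 5710), (CDG, 4540), (IAD, 8120), (LAX, 7020), (LAX, 8170), (ORD, 8410), (ORD, 9700), (SFO, 5000)} → {(JFK, 4290), (JFK, 5680), (JFK, 5780), (LAX, 2980)}
π_{dist} gives {2980, 4290, 5680, 5780}.

{2980, 4290, 5680, 5780}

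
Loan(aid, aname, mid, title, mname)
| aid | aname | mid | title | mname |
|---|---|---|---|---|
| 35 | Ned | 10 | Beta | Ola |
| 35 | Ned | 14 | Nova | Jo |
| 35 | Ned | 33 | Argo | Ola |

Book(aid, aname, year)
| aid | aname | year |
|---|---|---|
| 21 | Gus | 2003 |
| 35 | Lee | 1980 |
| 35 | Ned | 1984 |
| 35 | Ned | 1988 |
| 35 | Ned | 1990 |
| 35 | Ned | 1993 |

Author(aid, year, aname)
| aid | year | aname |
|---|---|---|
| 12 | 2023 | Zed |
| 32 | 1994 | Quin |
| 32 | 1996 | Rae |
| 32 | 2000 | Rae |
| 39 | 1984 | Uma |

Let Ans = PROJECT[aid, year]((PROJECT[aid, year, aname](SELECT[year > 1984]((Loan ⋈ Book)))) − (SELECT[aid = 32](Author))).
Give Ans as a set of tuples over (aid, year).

{(35, 1988), (35, 1990), (35, 1993)}

Natural join on aid, aname: {(35, Ned, 10, Beta, Ola, 1984), (35, Ned, 10, Beta, Ola, 1988), (35, Ned, 10, Beta, Ola, 1990), (35, Ned, 10, Beta, Ola, 1993), (35, Ned, 14, Nova, Jo, 1984), (35, Ned, 14, Nova, Jo, 1988), (35, Ned, 14, Nova, Jo, 1990), (35, Ned, 14, Nova, Jo, 1993), (35, Ned, 33, Argo, Ola, 1984), (35, Ned, 33, Argo, Ola, 1988), (35, Ned, 33, Argo, Ola, 1990), (35, Ned, 33, Argo, Ola, 1993)}
Apply σ_{year > 1984}; surviving tuples: {(35, Ned, 10, Beta, Ola, 1988), (35, Ned, 10, Beta, Ola, 1990), (35, Ned, 10, Beta, Ola, 1993), (35, Ned, 14, Nova, Jo, 1988), (35, Ned, 14, Nova, Jo, 1990), (35, Ned, 14, Nova, Jo, 1993), (35, Ned, 33, Argo, Ola, 1988), (35, Ned, 33, Argo, Ola, 1990), (35, Ned, 33, Argo, Ola, 1993)}
π[aid, year, aname]: project onto (aid, year, aname) (6 duplicate(s) eliminated) → {(35, 1988, Ned), (35, 1990, Ned), (35, 1993, Ned)}
Apply σ_{aid = 32}; surviving tuples: {(32, 1994, Quin), (32, 1996, Rae), (32, 2000, Rae)}
Difference: {(35, 1988, Ned), (35, 1990, Ned), (35, 1993, Ned)} with {(32, 1994, Quin), (32, 1996, Rae), (32, 2000, Rae)} → {(35, 1988, Ned), (35, 1990, Ned), (35, 1993, Ned)}
π[aid, year]: project onto (aid, year) → {(35, 1988), (35, 1990), (35, 1993)}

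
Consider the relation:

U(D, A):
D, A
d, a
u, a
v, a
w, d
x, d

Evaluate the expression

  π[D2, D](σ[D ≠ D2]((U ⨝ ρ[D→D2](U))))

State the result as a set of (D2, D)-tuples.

ρ[D→D2]: schema becomes (D2, A); tuples unchanged.
Joining U and ρ[D→D2](U) on A yields {(d, a, d), (d, a, u), (d, a, v), (u, a, d), (u, a, u), (u, a, v), (v, a, d), (v, a, u), (v, a, v), (w, d, w), (w, d, x), (x, d, w), (x, d, x)}.
Filtering on D ≠ D2 leaves {(d, a, u), (d, a, v), (u, a, d), (u, a, v), (v, a, d), (v, a, u), (w, d, x), (x, d, w)}.
π[D2, D]: project onto (D2, D) → {(d, u), (d, v), (u, d), (u, v), (v, d), (v, u), (w, x), (x, w)}

{(d, u), (d, v), (u, d), (u, v), (v, d), (v, u), (w, x), (x, w)}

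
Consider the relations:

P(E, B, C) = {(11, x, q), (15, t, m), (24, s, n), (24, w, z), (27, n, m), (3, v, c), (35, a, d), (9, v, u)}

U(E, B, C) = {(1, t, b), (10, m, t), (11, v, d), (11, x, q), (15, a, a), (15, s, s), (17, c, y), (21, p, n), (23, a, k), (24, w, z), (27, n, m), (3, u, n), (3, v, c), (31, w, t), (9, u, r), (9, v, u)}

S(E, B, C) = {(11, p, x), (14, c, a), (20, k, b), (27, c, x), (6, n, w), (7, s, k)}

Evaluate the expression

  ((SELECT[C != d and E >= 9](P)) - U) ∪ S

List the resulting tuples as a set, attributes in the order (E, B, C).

{(11, p, x), (14, c, a), (15, t, m), (20, k, b), (24, s, n), (27, c, x), (6, n, w), (7, s, k)}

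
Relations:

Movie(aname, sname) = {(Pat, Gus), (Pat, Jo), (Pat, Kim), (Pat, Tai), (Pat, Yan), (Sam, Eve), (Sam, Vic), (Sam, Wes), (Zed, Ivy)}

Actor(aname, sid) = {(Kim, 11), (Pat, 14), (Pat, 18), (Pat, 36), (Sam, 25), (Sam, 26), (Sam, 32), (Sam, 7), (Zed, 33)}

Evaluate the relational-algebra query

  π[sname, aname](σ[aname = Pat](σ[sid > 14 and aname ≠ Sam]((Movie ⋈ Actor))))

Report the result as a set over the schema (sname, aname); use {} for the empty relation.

{(Gus, Pat), (Jo, Pat), (Kim, Pat), (Tai, Pat), (Yan, Pat)}

Movie ⋈ Actor (natural join on aname): {(Pat, Gus, 14), (Pat, Gus, 18), (Pat, Gus, 36), (Pat, Jo, 14), (Pat, Jo, 18), (Pat, Jo, 36), (Pat, Kim, 14), (Pat, Kim, 18), (Pat, Kim, 36), (Pat, Tai, 14), (Pat, Tai, 18), (Pat, Tai, 36), (Pat, Yan, 14), (Pat, Yan, 18), (Pat, Yan, 36), (Sam, Eve, 25), (Sam, Eve, 26), (Sam, Eve, 32), (Sam, Eve, 7), (Sam, Vic, 25), (Sam, Vic, 26), (Sam, Vic, 32), (Sam, Vic, 7), (Sam, Wes, 25), (Sam, Wes, 26), (Sam, Wes, 32), (Sam, Wes, 7), (Zed, Ivy, 33)}
Apply σ_{sid > 14 and aname ≠ Sam}; surviving tuples: {(Pat, Gus, 18), (Pat, Gus, 36), (Pat, Jo, 18), (Pat, Jo, 36), (Pat, Kim, 18), (Pat, Kim, 36), (Pat, Tai, 18), (Pat, Tai, 36), (Pat, Yan, 18), (Pat, Yan, 36), (Zed, Ivy, 33)}
Apply σ_{aname = Pat}; surviving tuples: {(Pat, Gus, 18), (Pat, Gus, 36), (Pat, Jo, 18), (Pat, Jo, 36), (Pat, Kim, 18), (Pat, Kim, 36), (Pat, Tai, 18), (Pat, Tai, 36), (Pat, Yan, 18), (Pat, Yan, 36)}
Keep only column(s) sname, aname (5 duplicate(s) eliminated): {(Gus, Pat), (Jo, Pat), (Kim, Pat), (Tai, Pat), (Yan, Pat)}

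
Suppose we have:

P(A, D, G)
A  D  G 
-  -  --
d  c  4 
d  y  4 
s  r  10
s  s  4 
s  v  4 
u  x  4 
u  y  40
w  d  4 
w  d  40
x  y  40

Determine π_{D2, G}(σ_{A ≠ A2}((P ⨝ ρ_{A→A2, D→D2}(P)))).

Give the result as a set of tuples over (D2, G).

{(c, 4), (d, 4), (d, 40), (s, 4), (v, 4), (x, 4), (y, 4), (y, 40)}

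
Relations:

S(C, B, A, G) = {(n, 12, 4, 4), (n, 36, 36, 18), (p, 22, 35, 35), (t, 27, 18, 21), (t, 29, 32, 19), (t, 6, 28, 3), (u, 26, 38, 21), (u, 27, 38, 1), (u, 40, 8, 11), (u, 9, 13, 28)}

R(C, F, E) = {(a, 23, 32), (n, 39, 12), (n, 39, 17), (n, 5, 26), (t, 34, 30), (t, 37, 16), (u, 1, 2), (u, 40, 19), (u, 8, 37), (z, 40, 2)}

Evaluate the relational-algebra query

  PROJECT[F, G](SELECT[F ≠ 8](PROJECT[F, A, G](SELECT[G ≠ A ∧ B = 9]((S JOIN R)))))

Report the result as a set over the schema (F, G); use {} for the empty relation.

{(1, 28), (40, 28)}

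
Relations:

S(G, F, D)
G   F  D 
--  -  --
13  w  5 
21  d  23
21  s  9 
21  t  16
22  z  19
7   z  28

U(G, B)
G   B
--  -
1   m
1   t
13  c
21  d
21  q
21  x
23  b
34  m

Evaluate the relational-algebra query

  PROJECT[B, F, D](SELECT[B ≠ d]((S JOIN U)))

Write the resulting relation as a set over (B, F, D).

Natural join on G: {(13, w, 5, c), (21, d, 23, d), (21, d, 23, q), (21, d, 23, x), (21, s, 9, d), (21, s, 9, q), (21, s, 9, x), (21, t, 16, d), (21, t, 16, q), (21, t, 16, x)}
Filtering on B ≠ d leaves {(13, w, 5, c), (21, d, 23, q), (21, d, 23, x), (21, s, 9, q), (21, s, 9, x), (21, t, 16, q), (21, t, 16, x)}.
Keep only column(s) B, F, D: {(c, w, 5), (q, d, 23), (q, s, 9), (q, t, 16), (x, d, 23), (x, s, 9), (x, t, 16)}

{(c, w, 5), (q, d, 23), (q, s, 9), (q, t, 16), (x, d, 23), (x, s, 9), (x, t, 16)}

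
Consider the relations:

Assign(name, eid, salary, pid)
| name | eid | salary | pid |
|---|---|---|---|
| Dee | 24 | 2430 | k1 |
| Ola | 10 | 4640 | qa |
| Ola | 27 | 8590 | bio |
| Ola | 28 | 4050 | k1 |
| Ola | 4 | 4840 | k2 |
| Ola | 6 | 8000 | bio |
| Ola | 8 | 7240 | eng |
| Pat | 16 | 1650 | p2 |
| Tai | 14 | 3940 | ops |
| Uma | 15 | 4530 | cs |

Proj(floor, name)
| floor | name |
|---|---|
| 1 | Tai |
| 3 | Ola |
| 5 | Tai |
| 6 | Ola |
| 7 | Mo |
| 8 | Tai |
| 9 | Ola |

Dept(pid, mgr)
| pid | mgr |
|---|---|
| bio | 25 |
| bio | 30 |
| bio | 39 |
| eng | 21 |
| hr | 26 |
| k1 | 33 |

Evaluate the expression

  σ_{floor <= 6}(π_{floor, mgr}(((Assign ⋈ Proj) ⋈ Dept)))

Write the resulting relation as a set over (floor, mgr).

{(3, 21), (3, 25), (3, 30), (3, 33), (3, 39), (6, 21), (6, 25), (6, 30), (6, 33), (6, 39)}

Natural join on name: {(Ola, 10, 4640, qa, 3), (Ola, 10, 4640, qa, 6), (Ola, 10, 4640, qa, 9), (Ola, 27, 8590, bio, 3), (Ola, 27, 8590, bio, 6), (Ola, 27, 8590, bio, 9), (Ola, 28, 4050, k1, 3), (Ola, 28, 4050, k1, 6), (Ola, 28, 4050, k1, 9), (Ola, 4, 4840, k2, 3), (Ola, 4, 4840, k2, 6), (Ola, 4, 4840, k2, 9), (Ola, 6, 8000, bio, 3), (Ola, 6, 8000, bio, 6), (Ola, 6, 8000, bio, 9), (Ola, 8, 7240, eng, 3), (Ola, 8, 7240, eng, 6), (Ola, 8, 7240, eng, 9), (Tai, 14, 3940, ops, 1), (Tai, 14, 3940, ops, 5), (Tai, 14, 3940, ops, 8)}
Natural join on pid: {(Ola, 27, 8590, bio, 3, 25), (Ola, 27, 8590, bio, 3, 30), (Ola, 27, 8590, bio, 3, 39), (Ola, 27, 8590, bio, 6, 25), (Ola, 27, 8590, bio, 6, 30), (Ola, 27, 8590, bio, 6, 39), (Ola, 27, 8590, bio, 9, 25), (Ola, 27, 8590, bio, 9, 30), (Ola, 27, 8590, bio, 9, 39), (Ola, 28, 4050, k1, 3, 33), (Ola, 28, 4050, k1, 6, 33), (Ola, 28, 4050, k1, 9, 33), (Ola, 6, 8000, bio, 3, 25), (Ola, 6, 8000, bio, 3, 30), (Ola, 6, 8000, bio, 3, 39), (Ola, 6, 8000, bio, 6, 25), (Ola, 6, 8000, bio, 6, 30), (Ola, 6, 8000, bio, 6, 39), (Ola, 6, 8000, bio, 9, 25), (Ola, 6, 8000, bio, 9, 30), (Ola, 6, 8000, bio, 9, 39), (Ola, 8, 7240, eng, 3, 21), (Ola, 8, 7240, eng, 6, 21), (Ola, 8, 7240, eng, 9, 21)}
Projecting to floor, mgr (9 duplicate(s) eliminated): {(3, 21), (3, 25), (3, 30), (3, 33), (3, 39), (6, 21), (6, 25), (6, 30), (6, 33), (6, 39), (9, 21), (9, 25), (9, 30), (9, 33), (9, 39)}
σ[floor <= 6]: keep tuples satisfying floor <= 6 → {(3, 21), (3, 25), (3, 30), (3, 33), (3, 39), (6, 21), (6, 25), (6, 30), (6, 33), (6, 39)}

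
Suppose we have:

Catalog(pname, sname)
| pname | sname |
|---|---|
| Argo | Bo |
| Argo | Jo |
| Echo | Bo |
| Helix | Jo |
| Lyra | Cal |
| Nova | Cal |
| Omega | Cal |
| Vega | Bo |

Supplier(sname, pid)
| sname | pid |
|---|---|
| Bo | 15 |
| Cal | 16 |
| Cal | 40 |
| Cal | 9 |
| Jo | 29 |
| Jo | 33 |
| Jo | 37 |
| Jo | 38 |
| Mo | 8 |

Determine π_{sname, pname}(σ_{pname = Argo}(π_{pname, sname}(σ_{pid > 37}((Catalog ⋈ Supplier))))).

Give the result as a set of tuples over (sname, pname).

{(Jo, Argo)}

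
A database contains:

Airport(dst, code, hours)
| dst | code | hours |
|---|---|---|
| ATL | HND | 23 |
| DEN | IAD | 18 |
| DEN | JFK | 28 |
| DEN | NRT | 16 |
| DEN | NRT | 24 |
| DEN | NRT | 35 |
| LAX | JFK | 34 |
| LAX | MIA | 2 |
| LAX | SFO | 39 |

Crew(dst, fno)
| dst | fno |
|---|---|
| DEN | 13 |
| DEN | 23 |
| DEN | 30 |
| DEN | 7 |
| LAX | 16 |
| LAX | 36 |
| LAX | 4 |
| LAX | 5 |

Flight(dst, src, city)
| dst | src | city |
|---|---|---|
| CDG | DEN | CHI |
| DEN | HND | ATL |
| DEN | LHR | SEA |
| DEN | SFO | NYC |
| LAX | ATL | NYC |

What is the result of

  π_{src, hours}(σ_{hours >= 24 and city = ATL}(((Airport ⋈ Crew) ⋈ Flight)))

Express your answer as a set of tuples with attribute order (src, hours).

Natural join on dst: {(DEN, IAD, 18, 13), (DEN, IAD, 18, 23), (DEN, IAD, 18, 30), (DEN, IAD, 18, 7), (DEN, JFK, 28, 13), (DEN, JFK, 28, 23), (DEN, JFK, 28, 30), (DEN, JFK, 28, 7), (DEN, NRT, 16, 13), (DEN, NRT, 16, 23), (DEN, NRT, 16, 30), (DEN, NRT, 16, 7), (DEN, NRT, 24, 13), (DEN, NRT, 24, 23), (DEN, NRT, 24, 30), (DEN, NRT, 24, 7), (DEN, NRT, 35, 13), (DEN, NRT, 35, 23), (DEN, NRT, 35, 30), (DEN, NRT, 35, 7), (LAX, JFK, 34, 16), (LAX, JFK, 34, 36), (LAX, JFK, 34, 4), (LAX, JFK, 34, 5), (LAX, MIA, 2, 16), (LAX, MIA, 2, 36), (LAX, MIA, 2, 4), (LAX, MIA, 2, 5), (LAX, SFO, 39, 16), (LAX, SFO, 39, 36), (LAX, SFO, 39, 4), (LAX, SFO, 39, 5)}
Natural join on dst: {(DEN, IAD, 18, 13, HND, ATL), (DEN, IAD, 18, 13, LHR, SEA), (DEN, IAD, 18, 13, SFO, NYC), (DEN, IAD, 18, 23, HND, ATL), (DEN, IAD, 18, 23, LHR, SEA), (DEN, IAD, 18, 23, SFO, NYC), (DEN, IAD, 18, 30, HND, ATL), (DEN, IAD, 18, 30, LHR, SEA), (DEN, IAD, 18, 30, SFO, NYC), (DEN, IAD, 18, 7, HND, ATL), (DEN, IAD, 18, 7, LHR, SEA), (DEN, IAD, 18, 7, SFO, NYC), (DEN, JFK, 28, 13, HND, ATL), (DEN, JFK, 28, 13, LHR, SEA), (DEN, JFK, 28, 13, SFO, NYC), (DEN, JFK, 28, 23, HND, ATL), (DEN, JFK, 28, 23, LHR, SEA), (DEN, JFK, 28, 23, SFO, NYC), (DEN, JFK, 28, 30, HND, ATL), (DEN, JFK, 28, 30, LHR, SEA), (DEN, JFK, 28, 30, SFO, NYC), (DEN, JFK, 28, 7, HND, ATL), (DEN, JFK, 28, 7, LHR, SEA), (DEN, JFK, 28, 7, SFO, NYC), (DEN, NRT, 16, 13, HND, ATL), (DEN, NRT, 16, 13, LHR, SEA), (DEN, NRT, 16, 13, SFO, NYC), (DEN, NRT, 16, 23, HND, ATL), (DEN, NRT, 16, 23, LHR, SEA), (DEN, NRT, 16, 23, SFO, NYC), (DEN, NRT, 16, 30, HND, ATL), (DEN, NRT, 16, 30, LHR, SEA), (DEN, NRT, 16, 30, SFO, NYC), (DEN, NRT, 16, 7, HND, ATL), (DEN, NRT, 16, 7, LHR, SEA), (DEN, NRT, 16, 7, SFO, NYC), (DEN, NRT, 24, 13, HND, ATL), (DEN, NRT, 24, 13, LHR, SEA), (DEN, NRT, 24, 13, SFO, NYC), (DEN, NRT, 24, 23, HND, ATL), (DEN, NRT, 24, 23, LHR, SEA), (DEN, NRT, 24, 23, SFO, NYC), (DEN, NRT, 24, 30, HND, ATL), (DEN, NRT, 24, 30, LHR, SEA), (DEN, NRT, 24, 30, SFO, NYC), (DEN, NRT, 24, 7, HND, ATL), (DEN, NRT, 24, 7, LHR, SEA), (DEN, NRT, 24, 7, SFO, NYC), (DEN, NRT, 35, 13, HND, ATL), (DEN, NRT, 35, 13, LHR, SEA), (DEN, NRT, 35, 13, SFO, NYC), (DEN, NRT, 35, 23, HND, ATL), (DEN, NRT, 35, 23, LHR, SEA), (DEN, NRT, 35, 23, SFO, NYC), (DEN, NRT, 35, 30, HND, ATL), (DEN, NRT, 35, 30, LHR, SEA), (DEN, NRT, 35, 30, SFO, NYC), (DEN, NRT, 35, 7, HND, ATL), (DEN, NRT, 35, 7, LHR, SEA), (DEN, NRT, 35, 7, SFO, NYC), (LAX, JFK, 34, 16, ATL, NYC), (LAX, JFK, 34, 36, ATL, NYC), (LAX, JFK, 34, 4, ATL, NYC), (LAX, JFK, 34, 5, ATL, NYC), (LAX, MIA, 2, 16, ATL, NYC), (LAX, MIA, 2, 36, ATL, NYC), (LAX, MIA, 2, 4, ATL, NYC), (LAX, MIA, 2, 5, ATL, NYC), (LAX, SFO, 39, 16, ATL, NYC), (LAX, SFO, 39, 36, ATL, NYC), (LAX, SFO, 39, 4, ATL, NYC), (LAX, SFO, 39, 5, ATL, NYC)}
Apply σ_{hours >= 24 and city = ATL}; surviving tuples: {(DEN, JFK, 28, 13, HND, ATL), (DEN, JFK, 28, 23, HND, ATL), (DEN, JFK, 28, 30, HND, ATL), (DEN, JFK, 28, 7, HND, ATL), (DEN, NRT, 24, 13, HND, ATL), (DEN, NRT, 24, 23, HND, ATL), (DEN, NRT, 24, 30, HND, ATL), (DEN, NRT, 24, 7, HND, ATL), (DEN, NRT, 35, 13, HND, ATL), (DEN, NRT, 35, 23, HND, ATL), (DEN, NRT, 35, 30, HND, ATL), (DEN, NRT, 35, 7, HND, ATL)}
Keep only column(s) src, hours (9 duplicate(s) eliminated): {(HND, 24), (HND, 28), (HND, 35)}

{(HND, 24), (HND, 28), (HND, 35)}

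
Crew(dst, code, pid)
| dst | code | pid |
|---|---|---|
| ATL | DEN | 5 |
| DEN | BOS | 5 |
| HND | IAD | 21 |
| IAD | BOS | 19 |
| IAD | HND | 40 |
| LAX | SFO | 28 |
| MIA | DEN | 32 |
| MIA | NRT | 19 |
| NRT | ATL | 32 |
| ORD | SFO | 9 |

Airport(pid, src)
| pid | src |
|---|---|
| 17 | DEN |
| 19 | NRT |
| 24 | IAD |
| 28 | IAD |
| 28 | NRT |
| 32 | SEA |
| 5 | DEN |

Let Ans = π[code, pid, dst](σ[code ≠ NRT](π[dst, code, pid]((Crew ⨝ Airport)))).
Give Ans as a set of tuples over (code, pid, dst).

Joining Crew and Airport on pid yields {(ATL, DEN, 5, DEN), (DEN, BOS, 5, DEN), (IAD, BOS, 19, NRT), (LAX, SFO, 28, IAD), (LAX, SFO, 28, NRT), (MIA, DEN, 32, SEA), (MIA, NRT, 19, NRT), (NRT, ATL, 32, SEA)}.
Projecting to dst, code, pid (1 duplicate(s) eliminated): {(ATL, DEN, 5), (DEN, BOS, 5), (IAD, BOS, 19), (LAX, SFO, 28), (MIA, DEN, 32), (MIA, NRT, 19), (NRT, ATL, 32)}
σ[code ≠ NRT]: keep tuples satisfying code ≠ NRT → {(ATL, DEN, 5), (DEN, BOS, 5), (IAD, BOS, 19), (LAX, SFO, 28), (MIA, DEN, 32), (NRT, ATL, 32)}
Projecting to code, pid, dst: {(ATL, 32, NRT), (BOS, 19, IAD), (BOS, 5, DEN), (DEN, 32, MIA), (DEN, 5, ATL), (SFO, 28, LAX)}

{(ATL, 32, NRT), (BOS, 19, IAD), (BOS, 5, DEN), (DEN, 32, MIA), (DEN, 5, ATL), (SFO, 28, LAX)}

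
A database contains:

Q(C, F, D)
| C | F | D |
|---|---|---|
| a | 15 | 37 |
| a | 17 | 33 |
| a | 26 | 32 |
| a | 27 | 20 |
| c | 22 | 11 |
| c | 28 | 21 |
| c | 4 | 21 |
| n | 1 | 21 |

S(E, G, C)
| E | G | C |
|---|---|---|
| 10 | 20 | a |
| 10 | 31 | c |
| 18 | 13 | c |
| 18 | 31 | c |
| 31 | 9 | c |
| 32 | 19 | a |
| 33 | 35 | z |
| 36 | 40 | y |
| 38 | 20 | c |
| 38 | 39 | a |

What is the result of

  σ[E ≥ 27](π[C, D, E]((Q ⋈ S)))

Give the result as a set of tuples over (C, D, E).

{(a, 20, 32), (a, 20, 38), (a, 32, 32), (a, 32, 38), (a, 33, 32), (a, 33, 38), (a, 37, 32), (a, 37, 38), (c, 11, 31), (c, 11, 38), (c, 21, 31), (c, 21, 38)}

Natural join on C: {(a, 15, 37, 10, 20), (a, 15, 37, 32, 19), (a, 15, 37, 38, 39), (a, 17, 33, 10, 20), (a, 17, 33, 32, 19), (a, 17, 33, 38, 39), (a, 26, 32, 10, 20), (a, 26, 32, 32, 19), (a, 26, 32, 38, 39), (a, 27, 20, 10, 20), (a, 27, 20, 32, 19), (a, 27, 20, 38, 39), (c, 22, 11, 10, 31), (c, 22, 11, 18, 13), (c, 22, 11, 18, 31), (c, 22, 11, 31, 9), (c, 22, 11, 38, 20), (c, 28, 21, 10, 31), (c, 28, 21, 18, 13), (c, 28, 21, 18, 31), (c, 28, 21, 31, 9), (c, 28, 21, 38, 20), (c, 4, 21, 10, 31), (c, 4, 21, 18, 13), (c, 4, 21, 18, 31), (c, 4, 21, 31, 9), (c, 4, 21, 38, 20)}
Keep only column(s) C, D, E (7 duplicate(s) eliminated): {(a, 20, 10), (a, 20, 32), (a, 20, 38), (a, 32, 10), (a, 32, 32), (a, 32, 38), (a, 33, 10), (a, 33, 32), (a, 33, 38), (a, 37, 10), (a, 37, 32), (a, 37, 38), (c, 11, 10), (c, 11, 18), (c, 11, 31), (c, 11, 38), (c, 21, 10), (c, 21, 18), (c, 21, 31), (c, 21, 38)}
σ[E ≥ 27]: keep tuples satisfying E ≥ 27 → {(a, 20, 32), (a, 20, 38), (a, 32, 32), (a, 32, 38), (a, 33, 32), (a, 33, 38), (a, 37, 32), (a, 37, 38), (c, 11, 31), (c, 11, 38), (c, 21, 31), (c, 21, 38)}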